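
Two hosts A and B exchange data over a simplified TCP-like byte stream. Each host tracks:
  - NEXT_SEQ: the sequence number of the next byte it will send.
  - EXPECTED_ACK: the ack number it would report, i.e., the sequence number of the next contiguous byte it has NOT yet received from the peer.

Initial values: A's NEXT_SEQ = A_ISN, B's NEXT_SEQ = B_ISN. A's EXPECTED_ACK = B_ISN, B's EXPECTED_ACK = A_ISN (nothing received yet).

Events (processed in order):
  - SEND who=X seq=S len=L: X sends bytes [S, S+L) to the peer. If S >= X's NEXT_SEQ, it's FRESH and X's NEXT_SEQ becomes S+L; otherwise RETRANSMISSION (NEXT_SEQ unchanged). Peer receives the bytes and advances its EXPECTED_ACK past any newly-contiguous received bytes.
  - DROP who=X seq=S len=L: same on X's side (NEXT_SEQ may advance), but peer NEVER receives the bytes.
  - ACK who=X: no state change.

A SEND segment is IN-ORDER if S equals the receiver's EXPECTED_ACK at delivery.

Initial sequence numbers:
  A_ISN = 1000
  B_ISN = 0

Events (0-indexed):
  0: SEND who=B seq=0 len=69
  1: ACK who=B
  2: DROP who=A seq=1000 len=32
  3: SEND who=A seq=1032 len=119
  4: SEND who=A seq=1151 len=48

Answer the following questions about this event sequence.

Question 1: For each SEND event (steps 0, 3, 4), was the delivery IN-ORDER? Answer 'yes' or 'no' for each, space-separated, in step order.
Step 0: SEND seq=0 -> in-order
Step 3: SEND seq=1032 -> out-of-order
Step 4: SEND seq=1151 -> out-of-order

Answer: yes no no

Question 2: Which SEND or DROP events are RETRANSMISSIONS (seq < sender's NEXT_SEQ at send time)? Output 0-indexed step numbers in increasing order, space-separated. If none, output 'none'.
Answer: none

Derivation:
Step 0: SEND seq=0 -> fresh
Step 2: DROP seq=1000 -> fresh
Step 3: SEND seq=1032 -> fresh
Step 4: SEND seq=1151 -> fresh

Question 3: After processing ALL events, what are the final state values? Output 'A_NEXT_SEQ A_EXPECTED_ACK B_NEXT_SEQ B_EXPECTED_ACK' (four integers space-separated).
After event 0: A_seq=1000 A_ack=69 B_seq=69 B_ack=1000
After event 1: A_seq=1000 A_ack=69 B_seq=69 B_ack=1000
After event 2: A_seq=1032 A_ack=69 B_seq=69 B_ack=1000
After event 3: A_seq=1151 A_ack=69 B_seq=69 B_ack=1000
After event 4: A_seq=1199 A_ack=69 B_seq=69 B_ack=1000

Answer: 1199 69 69 1000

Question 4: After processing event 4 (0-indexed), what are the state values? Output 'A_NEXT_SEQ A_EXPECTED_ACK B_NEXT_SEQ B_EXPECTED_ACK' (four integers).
After event 0: A_seq=1000 A_ack=69 B_seq=69 B_ack=1000
After event 1: A_seq=1000 A_ack=69 B_seq=69 B_ack=1000
After event 2: A_seq=1032 A_ack=69 B_seq=69 B_ack=1000
After event 3: A_seq=1151 A_ack=69 B_seq=69 B_ack=1000
After event 4: A_seq=1199 A_ack=69 B_seq=69 B_ack=1000

1199 69 69 1000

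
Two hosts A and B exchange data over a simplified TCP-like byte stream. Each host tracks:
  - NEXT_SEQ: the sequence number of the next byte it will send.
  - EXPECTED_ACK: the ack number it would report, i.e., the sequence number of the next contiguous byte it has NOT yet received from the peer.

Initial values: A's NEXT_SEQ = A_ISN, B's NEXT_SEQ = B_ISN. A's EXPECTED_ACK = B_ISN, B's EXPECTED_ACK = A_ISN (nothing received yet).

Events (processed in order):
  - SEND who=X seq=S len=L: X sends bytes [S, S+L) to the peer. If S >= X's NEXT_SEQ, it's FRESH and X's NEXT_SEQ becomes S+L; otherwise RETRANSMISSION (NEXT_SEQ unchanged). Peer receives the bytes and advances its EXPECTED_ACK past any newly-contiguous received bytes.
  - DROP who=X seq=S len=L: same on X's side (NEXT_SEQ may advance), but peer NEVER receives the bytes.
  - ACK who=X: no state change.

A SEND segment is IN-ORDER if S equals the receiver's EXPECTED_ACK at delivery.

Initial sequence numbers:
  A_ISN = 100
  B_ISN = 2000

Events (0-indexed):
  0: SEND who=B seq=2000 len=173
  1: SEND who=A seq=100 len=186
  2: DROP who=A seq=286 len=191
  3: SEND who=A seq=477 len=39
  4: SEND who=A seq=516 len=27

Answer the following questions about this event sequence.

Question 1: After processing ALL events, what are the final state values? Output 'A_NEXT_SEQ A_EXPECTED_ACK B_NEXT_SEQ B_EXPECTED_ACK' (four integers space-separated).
After event 0: A_seq=100 A_ack=2173 B_seq=2173 B_ack=100
After event 1: A_seq=286 A_ack=2173 B_seq=2173 B_ack=286
After event 2: A_seq=477 A_ack=2173 B_seq=2173 B_ack=286
After event 3: A_seq=516 A_ack=2173 B_seq=2173 B_ack=286
After event 4: A_seq=543 A_ack=2173 B_seq=2173 B_ack=286

Answer: 543 2173 2173 286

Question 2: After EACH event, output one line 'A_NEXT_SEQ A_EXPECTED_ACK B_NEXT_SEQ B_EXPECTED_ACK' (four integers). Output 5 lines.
100 2173 2173 100
286 2173 2173 286
477 2173 2173 286
516 2173 2173 286
543 2173 2173 286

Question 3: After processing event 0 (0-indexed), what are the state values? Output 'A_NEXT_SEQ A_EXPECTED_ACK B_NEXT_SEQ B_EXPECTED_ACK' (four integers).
After event 0: A_seq=100 A_ack=2173 B_seq=2173 B_ack=100

100 2173 2173 100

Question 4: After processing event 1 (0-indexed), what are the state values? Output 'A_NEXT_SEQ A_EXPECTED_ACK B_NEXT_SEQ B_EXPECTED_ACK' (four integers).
After event 0: A_seq=100 A_ack=2173 B_seq=2173 B_ack=100
After event 1: A_seq=286 A_ack=2173 B_seq=2173 B_ack=286

286 2173 2173 286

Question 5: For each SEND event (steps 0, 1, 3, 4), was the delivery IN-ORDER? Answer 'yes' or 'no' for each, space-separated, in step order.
Answer: yes yes no no

Derivation:
Step 0: SEND seq=2000 -> in-order
Step 1: SEND seq=100 -> in-order
Step 3: SEND seq=477 -> out-of-order
Step 4: SEND seq=516 -> out-of-order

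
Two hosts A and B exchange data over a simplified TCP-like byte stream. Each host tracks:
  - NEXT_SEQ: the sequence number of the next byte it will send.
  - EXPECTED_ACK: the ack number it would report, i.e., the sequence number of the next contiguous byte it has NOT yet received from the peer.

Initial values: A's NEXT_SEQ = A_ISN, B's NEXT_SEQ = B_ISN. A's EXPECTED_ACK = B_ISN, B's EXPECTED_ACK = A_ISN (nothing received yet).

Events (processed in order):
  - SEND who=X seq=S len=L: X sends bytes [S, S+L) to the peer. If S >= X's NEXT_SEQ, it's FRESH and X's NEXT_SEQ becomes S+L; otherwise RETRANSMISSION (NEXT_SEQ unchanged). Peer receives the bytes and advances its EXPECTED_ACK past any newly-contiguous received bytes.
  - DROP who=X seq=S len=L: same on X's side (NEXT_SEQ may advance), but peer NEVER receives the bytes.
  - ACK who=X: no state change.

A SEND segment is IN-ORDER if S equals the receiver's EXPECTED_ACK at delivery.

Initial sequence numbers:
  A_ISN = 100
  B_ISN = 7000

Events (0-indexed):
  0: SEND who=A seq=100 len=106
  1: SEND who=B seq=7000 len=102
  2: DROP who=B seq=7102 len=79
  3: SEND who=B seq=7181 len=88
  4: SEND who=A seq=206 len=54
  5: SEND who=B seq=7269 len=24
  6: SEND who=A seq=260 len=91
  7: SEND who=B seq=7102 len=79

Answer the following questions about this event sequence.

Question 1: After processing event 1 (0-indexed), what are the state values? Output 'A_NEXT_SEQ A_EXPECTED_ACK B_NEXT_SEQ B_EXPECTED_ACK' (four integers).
After event 0: A_seq=206 A_ack=7000 B_seq=7000 B_ack=206
After event 1: A_seq=206 A_ack=7102 B_seq=7102 B_ack=206

206 7102 7102 206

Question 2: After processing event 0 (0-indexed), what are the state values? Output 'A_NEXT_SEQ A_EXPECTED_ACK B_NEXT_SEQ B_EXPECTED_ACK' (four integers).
After event 0: A_seq=206 A_ack=7000 B_seq=7000 B_ack=206

206 7000 7000 206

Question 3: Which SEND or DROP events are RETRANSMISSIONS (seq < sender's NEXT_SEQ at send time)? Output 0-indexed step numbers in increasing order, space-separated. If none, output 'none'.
Answer: 7

Derivation:
Step 0: SEND seq=100 -> fresh
Step 1: SEND seq=7000 -> fresh
Step 2: DROP seq=7102 -> fresh
Step 3: SEND seq=7181 -> fresh
Step 4: SEND seq=206 -> fresh
Step 5: SEND seq=7269 -> fresh
Step 6: SEND seq=260 -> fresh
Step 7: SEND seq=7102 -> retransmit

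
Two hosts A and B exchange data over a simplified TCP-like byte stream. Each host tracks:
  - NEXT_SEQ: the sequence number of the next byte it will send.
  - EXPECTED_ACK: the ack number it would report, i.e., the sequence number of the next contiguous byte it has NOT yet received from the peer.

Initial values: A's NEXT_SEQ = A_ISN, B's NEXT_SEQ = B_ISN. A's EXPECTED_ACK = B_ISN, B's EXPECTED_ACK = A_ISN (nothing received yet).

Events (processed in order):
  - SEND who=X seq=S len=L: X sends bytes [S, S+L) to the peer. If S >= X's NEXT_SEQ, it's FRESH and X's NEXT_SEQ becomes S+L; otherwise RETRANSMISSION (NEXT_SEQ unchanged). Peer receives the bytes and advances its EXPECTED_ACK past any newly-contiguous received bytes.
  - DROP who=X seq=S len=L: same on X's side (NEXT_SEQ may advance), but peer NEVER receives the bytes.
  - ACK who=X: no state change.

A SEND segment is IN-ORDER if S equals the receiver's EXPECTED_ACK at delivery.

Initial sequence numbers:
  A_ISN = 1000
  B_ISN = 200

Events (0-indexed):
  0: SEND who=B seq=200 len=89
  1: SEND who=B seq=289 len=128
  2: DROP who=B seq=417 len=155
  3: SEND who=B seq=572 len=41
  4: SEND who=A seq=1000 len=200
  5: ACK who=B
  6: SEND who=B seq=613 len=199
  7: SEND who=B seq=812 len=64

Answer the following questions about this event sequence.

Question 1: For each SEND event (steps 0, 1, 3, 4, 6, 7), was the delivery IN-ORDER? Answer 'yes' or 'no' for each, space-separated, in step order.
Step 0: SEND seq=200 -> in-order
Step 1: SEND seq=289 -> in-order
Step 3: SEND seq=572 -> out-of-order
Step 4: SEND seq=1000 -> in-order
Step 6: SEND seq=613 -> out-of-order
Step 7: SEND seq=812 -> out-of-order

Answer: yes yes no yes no no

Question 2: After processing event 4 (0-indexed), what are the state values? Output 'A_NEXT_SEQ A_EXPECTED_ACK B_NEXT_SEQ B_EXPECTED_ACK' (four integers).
After event 0: A_seq=1000 A_ack=289 B_seq=289 B_ack=1000
After event 1: A_seq=1000 A_ack=417 B_seq=417 B_ack=1000
After event 2: A_seq=1000 A_ack=417 B_seq=572 B_ack=1000
After event 3: A_seq=1000 A_ack=417 B_seq=613 B_ack=1000
After event 4: A_seq=1200 A_ack=417 B_seq=613 B_ack=1200

1200 417 613 1200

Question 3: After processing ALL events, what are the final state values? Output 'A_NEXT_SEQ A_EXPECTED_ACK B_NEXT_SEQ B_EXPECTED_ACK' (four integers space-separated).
Answer: 1200 417 876 1200

Derivation:
After event 0: A_seq=1000 A_ack=289 B_seq=289 B_ack=1000
After event 1: A_seq=1000 A_ack=417 B_seq=417 B_ack=1000
After event 2: A_seq=1000 A_ack=417 B_seq=572 B_ack=1000
After event 3: A_seq=1000 A_ack=417 B_seq=613 B_ack=1000
After event 4: A_seq=1200 A_ack=417 B_seq=613 B_ack=1200
After event 5: A_seq=1200 A_ack=417 B_seq=613 B_ack=1200
After event 6: A_seq=1200 A_ack=417 B_seq=812 B_ack=1200
After event 7: A_seq=1200 A_ack=417 B_seq=876 B_ack=1200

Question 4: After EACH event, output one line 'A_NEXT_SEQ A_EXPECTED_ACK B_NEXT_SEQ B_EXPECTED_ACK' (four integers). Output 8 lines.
1000 289 289 1000
1000 417 417 1000
1000 417 572 1000
1000 417 613 1000
1200 417 613 1200
1200 417 613 1200
1200 417 812 1200
1200 417 876 1200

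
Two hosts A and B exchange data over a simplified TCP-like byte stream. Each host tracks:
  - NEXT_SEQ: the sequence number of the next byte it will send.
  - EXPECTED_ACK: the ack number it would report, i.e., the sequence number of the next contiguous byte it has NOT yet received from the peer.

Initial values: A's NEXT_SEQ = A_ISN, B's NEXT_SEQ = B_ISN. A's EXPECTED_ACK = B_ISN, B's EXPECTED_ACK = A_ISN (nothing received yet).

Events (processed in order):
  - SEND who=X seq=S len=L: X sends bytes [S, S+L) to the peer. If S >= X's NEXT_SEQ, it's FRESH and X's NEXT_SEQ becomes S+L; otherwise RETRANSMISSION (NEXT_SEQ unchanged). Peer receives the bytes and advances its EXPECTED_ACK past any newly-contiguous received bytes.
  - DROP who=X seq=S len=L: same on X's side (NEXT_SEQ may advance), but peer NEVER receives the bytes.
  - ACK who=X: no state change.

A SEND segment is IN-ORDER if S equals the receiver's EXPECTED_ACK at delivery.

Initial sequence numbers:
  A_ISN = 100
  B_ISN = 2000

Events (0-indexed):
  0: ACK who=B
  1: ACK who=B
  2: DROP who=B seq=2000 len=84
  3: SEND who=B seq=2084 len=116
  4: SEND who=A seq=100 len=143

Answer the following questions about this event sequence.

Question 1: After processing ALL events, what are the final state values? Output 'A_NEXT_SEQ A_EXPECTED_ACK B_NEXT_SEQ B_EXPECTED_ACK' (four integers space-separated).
Answer: 243 2000 2200 243

Derivation:
After event 0: A_seq=100 A_ack=2000 B_seq=2000 B_ack=100
After event 1: A_seq=100 A_ack=2000 B_seq=2000 B_ack=100
After event 2: A_seq=100 A_ack=2000 B_seq=2084 B_ack=100
After event 3: A_seq=100 A_ack=2000 B_seq=2200 B_ack=100
After event 4: A_seq=243 A_ack=2000 B_seq=2200 B_ack=243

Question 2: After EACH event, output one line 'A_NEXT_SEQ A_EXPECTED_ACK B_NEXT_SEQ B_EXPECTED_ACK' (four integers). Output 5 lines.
100 2000 2000 100
100 2000 2000 100
100 2000 2084 100
100 2000 2200 100
243 2000 2200 243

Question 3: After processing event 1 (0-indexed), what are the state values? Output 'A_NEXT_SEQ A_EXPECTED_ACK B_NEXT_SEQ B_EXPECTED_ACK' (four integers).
After event 0: A_seq=100 A_ack=2000 B_seq=2000 B_ack=100
After event 1: A_seq=100 A_ack=2000 B_seq=2000 B_ack=100

100 2000 2000 100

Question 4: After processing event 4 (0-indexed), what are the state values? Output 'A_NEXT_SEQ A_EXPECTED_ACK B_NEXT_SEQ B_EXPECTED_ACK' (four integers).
After event 0: A_seq=100 A_ack=2000 B_seq=2000 B_ack=100
After event 1: A_seq=100 A_ack=2000 B_seq=2000 B_ack=100
After event 2: A_seq=100 A_ack=2000 B_seq=2084 B_ack=100
After event 3: A_seq=100 A_ack=2000 B_seq=2200 B_ack=100
After event 4: A_seq=243 A_ack=2000 B_seq=2200 B_ack=243

243 2000 2200 243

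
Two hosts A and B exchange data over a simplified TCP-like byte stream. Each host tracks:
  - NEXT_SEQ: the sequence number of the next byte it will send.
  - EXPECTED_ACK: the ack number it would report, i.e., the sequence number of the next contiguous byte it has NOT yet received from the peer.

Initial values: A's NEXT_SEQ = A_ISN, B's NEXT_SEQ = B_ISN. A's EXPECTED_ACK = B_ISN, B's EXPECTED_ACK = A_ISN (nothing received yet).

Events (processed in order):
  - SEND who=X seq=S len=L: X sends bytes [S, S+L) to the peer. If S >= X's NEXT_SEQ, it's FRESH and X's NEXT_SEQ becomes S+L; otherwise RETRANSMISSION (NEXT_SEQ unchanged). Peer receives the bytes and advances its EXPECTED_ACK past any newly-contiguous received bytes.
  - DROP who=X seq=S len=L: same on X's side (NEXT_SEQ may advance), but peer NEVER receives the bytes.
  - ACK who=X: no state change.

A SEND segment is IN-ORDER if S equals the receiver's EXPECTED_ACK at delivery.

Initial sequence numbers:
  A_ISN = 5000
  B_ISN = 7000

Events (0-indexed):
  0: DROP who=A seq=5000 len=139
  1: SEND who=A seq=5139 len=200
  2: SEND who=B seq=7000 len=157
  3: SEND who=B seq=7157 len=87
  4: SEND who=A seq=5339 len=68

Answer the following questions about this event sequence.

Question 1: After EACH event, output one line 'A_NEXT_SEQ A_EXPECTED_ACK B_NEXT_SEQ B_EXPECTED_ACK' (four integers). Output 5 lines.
5139 7000 7000 5000
5339 7000 7000 5000
5339 7157 7157 5000
5339 7244 7244 5000
5407 7244 7244 5000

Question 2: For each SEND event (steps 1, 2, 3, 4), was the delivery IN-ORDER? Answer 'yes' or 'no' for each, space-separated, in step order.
Step 1: SEND seq=5139 -> out-of-order
Step 2: SEND seq=7000 -> in-order
Step 3: SEND seq=7157 -> in-order
Step 4: SEND seq=5339 -> out-of-order

Answer: no yes yes no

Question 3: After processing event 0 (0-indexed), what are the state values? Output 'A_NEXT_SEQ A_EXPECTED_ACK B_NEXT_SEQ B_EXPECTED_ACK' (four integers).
After event 0: A_seq=5139 A_ack=7000 B_seq=7000 B_ack=5000

5139 7000 7000 5000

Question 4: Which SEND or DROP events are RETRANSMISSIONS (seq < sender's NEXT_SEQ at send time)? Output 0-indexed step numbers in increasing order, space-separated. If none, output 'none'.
Step 0: DROP seq=5000 -> fresh
Step 1: SEND seq=5139 -> fresh
Step 2: SEND seq=7000 -> fresh
Step 3: SEND seq=7157 -> fresh
Step 4: SEND seq=5339 -> fresh

Answer: none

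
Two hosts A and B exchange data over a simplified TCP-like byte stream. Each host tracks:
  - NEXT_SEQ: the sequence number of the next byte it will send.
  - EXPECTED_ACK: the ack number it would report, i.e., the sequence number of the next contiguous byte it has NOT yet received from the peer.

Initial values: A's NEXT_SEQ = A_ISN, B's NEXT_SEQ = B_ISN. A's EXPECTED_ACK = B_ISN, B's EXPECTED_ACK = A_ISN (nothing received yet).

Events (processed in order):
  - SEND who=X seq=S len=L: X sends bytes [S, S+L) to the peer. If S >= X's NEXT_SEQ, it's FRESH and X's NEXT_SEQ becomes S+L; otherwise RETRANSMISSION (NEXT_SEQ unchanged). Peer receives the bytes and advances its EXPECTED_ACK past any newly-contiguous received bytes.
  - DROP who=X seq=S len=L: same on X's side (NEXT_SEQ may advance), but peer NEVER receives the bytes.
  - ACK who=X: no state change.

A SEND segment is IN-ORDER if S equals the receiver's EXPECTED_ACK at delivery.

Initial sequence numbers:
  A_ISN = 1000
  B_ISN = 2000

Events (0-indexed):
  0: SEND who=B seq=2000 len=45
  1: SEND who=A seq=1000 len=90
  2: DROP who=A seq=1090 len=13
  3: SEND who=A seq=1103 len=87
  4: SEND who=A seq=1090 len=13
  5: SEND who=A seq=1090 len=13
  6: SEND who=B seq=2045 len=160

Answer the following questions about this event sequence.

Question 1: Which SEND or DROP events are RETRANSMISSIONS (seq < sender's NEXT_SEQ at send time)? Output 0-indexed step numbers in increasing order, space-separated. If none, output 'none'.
Step 0: SEND seq=2000 -> fresh
Step 1: SEND seq=1000 -> fresh
Step 2: DROP seq=1090 -> fresh
Step 3: SEND seq=1103 -> fresh
Step 4: SEND seq=1090 -> retransmit
Step 5: SEND seq=1090 -> retransmit
Step 6: SEND seq=2045 -> fresh

Answer: 4 5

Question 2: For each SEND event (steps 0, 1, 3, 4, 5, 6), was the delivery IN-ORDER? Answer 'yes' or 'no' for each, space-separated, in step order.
Answer: yes yes no yes no yes

Derivation:
Step 0: SEND seq=2000 -> in-order
Step 1: SEND seq=1000 -> in-order
Step 3: SEND seq=1103 -> out-of-order
Step 4: SEND seq=1090 -> in-order
Step 5: SEND seq=1090 -> out-of-order
Step 6: SEND seq=2045 -> in-order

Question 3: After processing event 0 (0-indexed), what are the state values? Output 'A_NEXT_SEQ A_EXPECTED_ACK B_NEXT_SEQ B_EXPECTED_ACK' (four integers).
After event 0: A_seq=1000 A_ack=2045 B_seq=2045 B_ack=1000

1000 2045 2045 1000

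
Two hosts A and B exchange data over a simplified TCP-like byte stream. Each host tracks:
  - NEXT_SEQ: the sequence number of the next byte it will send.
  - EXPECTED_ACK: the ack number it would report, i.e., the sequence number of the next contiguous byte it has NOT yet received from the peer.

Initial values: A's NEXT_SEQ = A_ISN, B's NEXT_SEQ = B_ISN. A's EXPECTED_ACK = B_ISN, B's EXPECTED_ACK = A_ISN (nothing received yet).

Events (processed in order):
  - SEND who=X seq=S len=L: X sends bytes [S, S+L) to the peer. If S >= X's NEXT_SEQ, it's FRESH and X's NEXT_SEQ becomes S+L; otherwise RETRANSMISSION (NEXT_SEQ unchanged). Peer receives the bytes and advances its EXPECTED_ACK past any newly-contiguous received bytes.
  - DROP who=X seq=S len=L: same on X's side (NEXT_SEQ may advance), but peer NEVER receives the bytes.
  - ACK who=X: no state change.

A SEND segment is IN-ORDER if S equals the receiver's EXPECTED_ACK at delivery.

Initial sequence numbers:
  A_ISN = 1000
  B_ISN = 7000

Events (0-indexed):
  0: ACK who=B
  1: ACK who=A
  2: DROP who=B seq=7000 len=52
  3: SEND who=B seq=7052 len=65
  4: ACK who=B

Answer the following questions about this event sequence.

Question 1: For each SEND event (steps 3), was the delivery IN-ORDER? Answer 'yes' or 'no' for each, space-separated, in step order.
Step 3: SEND seq=7052 -> out-of-order

Answer: no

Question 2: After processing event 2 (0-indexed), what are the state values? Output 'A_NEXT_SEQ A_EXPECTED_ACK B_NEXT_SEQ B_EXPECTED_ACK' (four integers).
After event 0: A_seq=1000 A_ack=7000 B_seq=7000 B_ack=1000
After event 1: A_seq=1000 A_ack=7000 B_seq=7000 B_ack=1000
After event 2: A_seq=1000 A_ack=7000 B_seq=7052 B_ack=1000

1000 7000 7052 1000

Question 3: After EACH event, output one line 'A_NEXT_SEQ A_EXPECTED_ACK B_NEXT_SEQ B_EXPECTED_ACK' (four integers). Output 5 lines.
1000 7000 7000 1000
1000 7000 7000 1000
1000 7000 7052 1000
1000 7000 7117 1000
1000 7000 7117 1000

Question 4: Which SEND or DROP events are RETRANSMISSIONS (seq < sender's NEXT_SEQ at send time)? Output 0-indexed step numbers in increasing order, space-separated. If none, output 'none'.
Step 2: DROP seq=7000 -> fresh
Step 3: SEND seq=7052 -> fresh

Answer: none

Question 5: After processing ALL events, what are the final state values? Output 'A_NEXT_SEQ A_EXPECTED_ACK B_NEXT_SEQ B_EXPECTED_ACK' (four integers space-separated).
Answer: 1000 7000 7117 1000

Derivation:
After event 0: A_seq=1000 A_ack=7000 B_seq=7000 B_ack=1000
After event 1: A_seq=1000 A_ack=7000 B_seq=7000 B_ack=1000
After event 2: A_seq=1000 A_ack=7000 B_seq=7052 B_ack=1000
After event 3: A_seq=1000 A_ack=7000 B_seq=7117 B_ack=1000
After event 4: A_seq=1000 A_ack=7000 B_seq=7117 B_ack=1000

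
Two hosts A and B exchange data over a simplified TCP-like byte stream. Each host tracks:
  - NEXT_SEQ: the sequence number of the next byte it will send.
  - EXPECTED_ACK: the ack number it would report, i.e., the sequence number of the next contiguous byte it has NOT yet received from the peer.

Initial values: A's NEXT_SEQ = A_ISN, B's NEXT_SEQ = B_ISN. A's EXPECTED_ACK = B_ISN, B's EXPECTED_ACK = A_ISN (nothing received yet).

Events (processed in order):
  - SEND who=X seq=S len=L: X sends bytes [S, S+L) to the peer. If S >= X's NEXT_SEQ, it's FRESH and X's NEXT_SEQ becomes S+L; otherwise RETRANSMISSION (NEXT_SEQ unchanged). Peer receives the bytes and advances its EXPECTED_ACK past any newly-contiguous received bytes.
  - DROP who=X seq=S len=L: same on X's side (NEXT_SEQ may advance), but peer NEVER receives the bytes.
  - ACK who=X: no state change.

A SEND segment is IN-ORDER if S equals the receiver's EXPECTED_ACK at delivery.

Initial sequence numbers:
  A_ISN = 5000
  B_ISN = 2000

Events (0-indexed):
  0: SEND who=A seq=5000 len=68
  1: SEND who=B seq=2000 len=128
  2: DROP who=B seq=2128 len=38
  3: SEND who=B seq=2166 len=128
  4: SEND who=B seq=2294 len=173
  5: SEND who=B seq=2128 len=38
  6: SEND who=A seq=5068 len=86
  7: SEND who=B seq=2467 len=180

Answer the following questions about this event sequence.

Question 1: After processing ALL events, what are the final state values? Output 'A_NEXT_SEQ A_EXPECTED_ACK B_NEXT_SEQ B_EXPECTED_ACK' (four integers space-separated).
Answer: 5154 2647 2647 5154

Derivation:
After event 0: A_seq=5068 A_ack=2000 B_seq=2000 B_ack=5068
After event 1: A_seq=5068 A_ack=2128 B_seq=2128 B_ack=5068
After event 2: A_seq=5068 A_ack=2128 B_seq=2166 B_ack=5068
After event 3: A_seq=5068 A_ack=2128 B_seq=2294 B_ack=5068
After event 4: A_seq=5068 A_ack=2128 B_seq=2467 B_ack=5068
After event 5: A_seq=5068 A_ack=2467 B_seq=2467 B_ack=5068
After event 6: A_seq=5154 A_ack=2467 B_seq=2467 B_ack=5154
After event 7: A_seq=5154 A_ack=2647 B_seq=2647 B_ack=5154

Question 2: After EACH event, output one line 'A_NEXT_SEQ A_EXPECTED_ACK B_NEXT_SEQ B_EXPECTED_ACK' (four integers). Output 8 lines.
5068 2000 2000 5068
5068 2128 2128 5068
5068 2128 2166 5068
5068 2128 2294 5068
5068 2128 2467 5068
5068 2467 2467 5068
5154 2467 2467 5154
5154 2647 2647 5154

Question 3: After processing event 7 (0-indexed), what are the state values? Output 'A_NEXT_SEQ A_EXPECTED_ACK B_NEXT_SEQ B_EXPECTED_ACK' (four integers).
After event 0: A_seq=5068 A_ack=2000 B_seq=2000 B_ack=5068
After event 1: A_seq=5068 A_ack=2128 B_seq=2128 B_ack=5068
After event 2: A_seq=5068 A_ack=2128 B_seq=2166 B_ack=5068
After event 3: A_seq=5068 A_ack=2128 B_seq=2294 B_ack=5068
After event 4: A_seq=5068 A_ack=2128 B_seq=2467 B_ack=5068
After event 5: A_seq=5068 A_ack=2467 B_seq=2467 B_ack=5068
After event 6: A_seq=5154 A_ack=2467 B_seq=2467 B_ack=5154
After event 7: A_seq=5154 A_ack=2647 B_seq=2647 B_ack=5154

5154 2647 2647 5154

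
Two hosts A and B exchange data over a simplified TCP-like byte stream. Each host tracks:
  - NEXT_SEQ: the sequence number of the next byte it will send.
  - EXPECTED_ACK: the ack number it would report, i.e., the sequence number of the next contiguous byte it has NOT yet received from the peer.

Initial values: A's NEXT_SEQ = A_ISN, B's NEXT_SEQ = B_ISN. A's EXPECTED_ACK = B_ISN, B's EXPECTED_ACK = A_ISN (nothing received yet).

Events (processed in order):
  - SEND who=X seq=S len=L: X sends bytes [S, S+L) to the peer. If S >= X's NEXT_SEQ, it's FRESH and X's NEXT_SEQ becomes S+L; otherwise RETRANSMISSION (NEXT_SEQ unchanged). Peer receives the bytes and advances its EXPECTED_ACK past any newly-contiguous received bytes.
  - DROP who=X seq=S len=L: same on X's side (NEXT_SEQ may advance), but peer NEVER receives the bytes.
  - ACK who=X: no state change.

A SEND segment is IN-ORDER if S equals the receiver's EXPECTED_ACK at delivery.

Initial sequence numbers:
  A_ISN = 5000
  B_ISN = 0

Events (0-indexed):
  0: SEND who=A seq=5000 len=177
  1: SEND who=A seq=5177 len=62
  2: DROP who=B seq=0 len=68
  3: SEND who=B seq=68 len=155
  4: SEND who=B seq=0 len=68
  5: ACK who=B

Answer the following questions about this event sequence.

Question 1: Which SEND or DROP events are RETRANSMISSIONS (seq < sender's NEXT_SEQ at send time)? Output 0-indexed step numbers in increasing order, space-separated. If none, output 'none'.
Step 0: SEND seq=5000 -> fresh
Step 1: SEND seq=5177 -> fresh
Step 2: DROP seq=0 -> fresh
Step 3: SEND seq=68 -> fresh
Step 4: SEND seq=0 -> retransmit

Answer: 4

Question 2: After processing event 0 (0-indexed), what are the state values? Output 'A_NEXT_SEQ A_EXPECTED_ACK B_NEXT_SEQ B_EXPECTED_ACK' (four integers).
After event 0: A_seq=5177 A_ack=0 B_seq=0 B_ack=5177

5177 0 0 5177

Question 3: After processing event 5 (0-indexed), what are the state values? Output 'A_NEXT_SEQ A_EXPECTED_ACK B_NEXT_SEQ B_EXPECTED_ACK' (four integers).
After event 0: A_seq=5177 A_ack=0 B_seq=0 B_ack=5177
After event 1: A_seq=5239 A_ack=0 B_seq=0 B_ack=5239
After event 2: A_seq=5239 A_ack=0 B_seq=68 B_ack=5239
After event 3: A_seq=5239 A_ack=0 B_seq=223 B_ack=5239
After event 4: A_seq=5239 A_ack=223 B_seq=223 B_ack=5239
After event 5: A_seq=5239 A_ack=223 B_seq=223 B_ack=5239

5239 223 223 5239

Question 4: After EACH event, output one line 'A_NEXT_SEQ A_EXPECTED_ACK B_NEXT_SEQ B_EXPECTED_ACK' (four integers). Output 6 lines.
5177 0 0 5177
5239 0 0 5239
5239 0 68 5239
5239 0 223 5239
5239 223 223 5239
5239 223 223 5239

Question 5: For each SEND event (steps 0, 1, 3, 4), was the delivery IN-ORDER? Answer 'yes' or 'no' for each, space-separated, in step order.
Step 0: SEND seq=5000 -> in-order
Step 1: SEND seq=5177 -> in-order
Step 3: SEND seq=68 -> out-of-order
Step 4: SEND seq=0 -> in-order

Answer: yes yes no yes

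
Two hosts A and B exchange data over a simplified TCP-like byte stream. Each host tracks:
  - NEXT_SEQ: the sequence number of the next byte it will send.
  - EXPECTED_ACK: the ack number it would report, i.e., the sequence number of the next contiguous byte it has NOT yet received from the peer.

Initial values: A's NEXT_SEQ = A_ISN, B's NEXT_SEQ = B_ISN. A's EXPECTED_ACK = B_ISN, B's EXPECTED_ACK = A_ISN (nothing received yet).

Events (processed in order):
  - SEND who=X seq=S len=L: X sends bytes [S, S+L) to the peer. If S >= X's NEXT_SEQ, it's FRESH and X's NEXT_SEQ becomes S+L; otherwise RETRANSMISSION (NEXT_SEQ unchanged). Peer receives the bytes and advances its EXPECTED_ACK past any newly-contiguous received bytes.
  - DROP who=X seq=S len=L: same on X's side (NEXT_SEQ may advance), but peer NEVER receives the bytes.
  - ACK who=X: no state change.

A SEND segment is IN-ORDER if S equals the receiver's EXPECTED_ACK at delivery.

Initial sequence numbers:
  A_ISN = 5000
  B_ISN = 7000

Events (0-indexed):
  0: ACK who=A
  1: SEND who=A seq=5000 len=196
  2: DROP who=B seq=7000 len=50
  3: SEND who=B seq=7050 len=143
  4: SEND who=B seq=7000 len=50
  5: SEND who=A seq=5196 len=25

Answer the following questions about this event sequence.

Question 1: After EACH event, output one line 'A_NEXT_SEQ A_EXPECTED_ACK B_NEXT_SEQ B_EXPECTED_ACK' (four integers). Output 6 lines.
5000 7000 7000 5000
5196 7000 7000 5196
5196 7000 7050 5196
5196 7000 7193 5196
5196 7193 7193 5196
5221 7193 7193 5221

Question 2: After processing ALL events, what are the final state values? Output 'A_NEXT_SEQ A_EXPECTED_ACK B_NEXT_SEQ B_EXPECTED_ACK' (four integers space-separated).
After event 0: A_seq=5000 A_ack=7000 B_seq=7000 B_ack=5000
After event 1: A_seq=5196 A_ack=7000 B_seq=7000 B_ack=5196
After event 2: A_seq=5196 A_ack=7000 B_seq=7050 B_ack=5196
After event 3: A_seq=5196 A_ack=7000 B_seq=7193 B_ack=5196
After event 4: A_seq=5196 A_ack=7193 B_seq=7193 B_ack=5196
After event 5: A_seq=5221 A_ack=7193 B_seq=7193 B_ack=5221

Answer: 5221 7193 7193 5221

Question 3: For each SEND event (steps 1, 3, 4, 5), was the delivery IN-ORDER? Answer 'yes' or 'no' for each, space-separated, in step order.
Step 1: SEND seq=5000 -> in-order
Step 3: SEND seq=7050 -> out-of-order
Step 4: SEND seq=7000 -> in-order
Step 5: SEND seq=5196 -> in-order

Answer: yes no yes yes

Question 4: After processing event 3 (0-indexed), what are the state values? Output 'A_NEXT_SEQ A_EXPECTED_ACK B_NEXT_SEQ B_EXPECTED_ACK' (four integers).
After event 0: A_seq=5000 A_ack=7000 B_seq=7000 B_ack=5000
After event 1: A_seq=5196 A_ack=7000 B_seq=7000 B_ack=5196
After event 2: A_seq=5196 A_ack=7000 B_seq=7050 B_ack=5196
After event 3: A_seq=5196 A_ack=7000 B_seq=7193 B_ack=5196

5196 7000 7193 5196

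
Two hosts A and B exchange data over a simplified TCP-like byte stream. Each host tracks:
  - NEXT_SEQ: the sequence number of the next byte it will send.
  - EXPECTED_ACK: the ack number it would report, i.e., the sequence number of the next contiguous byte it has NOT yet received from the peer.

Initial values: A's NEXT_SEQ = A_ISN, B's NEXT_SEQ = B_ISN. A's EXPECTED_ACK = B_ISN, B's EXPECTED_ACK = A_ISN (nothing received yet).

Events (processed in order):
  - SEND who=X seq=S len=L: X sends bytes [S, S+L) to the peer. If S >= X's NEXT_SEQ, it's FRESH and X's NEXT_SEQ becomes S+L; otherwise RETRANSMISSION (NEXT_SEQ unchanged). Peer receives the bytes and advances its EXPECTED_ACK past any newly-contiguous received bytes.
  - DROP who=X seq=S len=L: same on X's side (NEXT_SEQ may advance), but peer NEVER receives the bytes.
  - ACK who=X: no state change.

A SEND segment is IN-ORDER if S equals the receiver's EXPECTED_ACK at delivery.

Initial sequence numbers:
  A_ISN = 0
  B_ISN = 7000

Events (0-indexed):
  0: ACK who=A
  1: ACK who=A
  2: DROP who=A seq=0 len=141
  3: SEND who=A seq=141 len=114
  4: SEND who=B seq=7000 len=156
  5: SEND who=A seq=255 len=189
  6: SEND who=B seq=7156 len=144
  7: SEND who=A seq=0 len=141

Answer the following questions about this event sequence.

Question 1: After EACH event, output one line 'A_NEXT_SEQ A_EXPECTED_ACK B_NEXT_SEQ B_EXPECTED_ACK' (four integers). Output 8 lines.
0 7000 7000 0
0 7000 7000 0
141 7000 7000 0
255 7000 7000 0
255 7156 7156 0
444 7156 7156 0
444 7300 7300 0
444 7300 7300 444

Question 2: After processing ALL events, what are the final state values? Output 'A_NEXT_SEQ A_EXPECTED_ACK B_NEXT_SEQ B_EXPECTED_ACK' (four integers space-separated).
After event 0: A_seq=0 A_ack=7000 B_seq=7000 B_ack=0
After event 1: A_seq=0 A_ack=7000 B_seq=7000 B_ack=0
After event 2: A_seq=141 A_ack=7000 B_seq=7000 B_ack=0
After event 3: A_seq=255 A_ack=7000 B_seq=7000 B_ack=0
After event 4: A_seq=255 A_ack=7156 B_seq=7156 B_ack=0
After event 5: A_seq=444 A_ack=7156 B_seq=7156 B_ack=0
After event 6: A_seq=444 A_ack=7300 B_seq=7300 B_ack=0
After event 7: A_seq=444 A_ack=7300 B_seq=7300 B_ack=444

Answer: 444 7300 7300 444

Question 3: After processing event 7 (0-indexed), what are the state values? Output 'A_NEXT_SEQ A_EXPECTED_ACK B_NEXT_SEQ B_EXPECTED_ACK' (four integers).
After event 0: A_seq=0 A_ack=7000 B_seq=7000 B_ack=0
After event 1: A_seq=0 A_ack=7000 B_seq=7000 B_ack=0
After event 2: A_seq=141 A_ack=7000 B_seq=7000 B_ack=0
After event 3: A_seq=255 A_ack=7000 B_seq=7000 B_ack=0
After event 4: A_seq=255 A_ack=7156 B_seq=7156 B_ack=0
After event 5: A_seq=444 A_ack=7156 B_seq=7156 B_ack=0
After event 6: A_seq=444 A_ack=7300 B_seq=7300 B_ack=0
After event 7: A_seq=444 A_ack=7300 B_seq=7300 B_ack=444

444 7300 7300 444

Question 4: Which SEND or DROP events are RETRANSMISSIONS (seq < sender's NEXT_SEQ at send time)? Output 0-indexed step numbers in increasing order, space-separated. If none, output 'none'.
Answer: 7

Derivation:
Step 2: DROP seq=0 -> fresh
Step 3: SEND seq=141 -> fresh
Step 4: SEND seq=7000 -> fresh
Step 5: SEND seq=255 -> fresh
Step 6: SEND seq=7156 -> fresh
Step 7: SEND seq=0 -> retransmit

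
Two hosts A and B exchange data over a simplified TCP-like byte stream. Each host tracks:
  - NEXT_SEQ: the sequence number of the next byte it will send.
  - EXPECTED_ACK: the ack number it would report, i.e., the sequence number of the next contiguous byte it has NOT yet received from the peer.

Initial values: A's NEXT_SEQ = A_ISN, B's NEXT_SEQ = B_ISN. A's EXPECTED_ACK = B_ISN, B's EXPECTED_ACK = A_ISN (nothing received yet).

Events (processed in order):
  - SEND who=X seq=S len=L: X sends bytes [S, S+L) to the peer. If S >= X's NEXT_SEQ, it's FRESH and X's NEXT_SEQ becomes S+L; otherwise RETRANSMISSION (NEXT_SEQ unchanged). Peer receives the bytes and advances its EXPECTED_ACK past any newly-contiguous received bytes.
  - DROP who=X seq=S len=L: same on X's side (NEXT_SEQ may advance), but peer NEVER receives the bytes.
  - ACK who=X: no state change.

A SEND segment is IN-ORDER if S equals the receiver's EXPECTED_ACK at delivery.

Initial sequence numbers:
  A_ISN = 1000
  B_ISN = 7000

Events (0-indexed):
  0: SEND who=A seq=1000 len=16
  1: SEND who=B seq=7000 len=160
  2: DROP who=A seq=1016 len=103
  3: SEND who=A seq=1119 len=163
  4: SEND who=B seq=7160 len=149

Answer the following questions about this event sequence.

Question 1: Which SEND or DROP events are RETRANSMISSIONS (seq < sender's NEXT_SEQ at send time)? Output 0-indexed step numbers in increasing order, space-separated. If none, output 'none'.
Step 0: SEND seq=1000 -> fresh
Step 1: SEND seq=7000 -> fresh
Step 2: DROP seq=1016 -> fresh
Step 3: SEND seq=1119 -> fresh
Step 4: SEND seq=7160 -> fresh

Answer: none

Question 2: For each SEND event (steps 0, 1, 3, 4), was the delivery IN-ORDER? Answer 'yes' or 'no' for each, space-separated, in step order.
Step 0: SEND seq=1000 -> in-order
Step 1: SEND seq=7000 -> in-order
Step 3: SEND seq=1119 -> out-of-order
Step 4: SEND seq=7160 -> in-order

Answer: yes yes no yes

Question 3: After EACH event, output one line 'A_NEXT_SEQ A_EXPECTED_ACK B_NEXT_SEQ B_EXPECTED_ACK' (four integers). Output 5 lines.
1016 7000 7000 1016
1016 7160 7160 1016
1119 7160 7160 1016
1282 7160 7160 1016
1282 7309 7309 1016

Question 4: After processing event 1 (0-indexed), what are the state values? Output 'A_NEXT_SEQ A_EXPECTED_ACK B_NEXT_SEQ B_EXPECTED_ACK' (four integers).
After event 0: A_seq=1016 A_ack=7000 B_seq=7000 B_ack=1016
After event 1: A_seq=1016 A_ack=7160 B_seq=7160 B_ack=1016

1016 7160 7160 1016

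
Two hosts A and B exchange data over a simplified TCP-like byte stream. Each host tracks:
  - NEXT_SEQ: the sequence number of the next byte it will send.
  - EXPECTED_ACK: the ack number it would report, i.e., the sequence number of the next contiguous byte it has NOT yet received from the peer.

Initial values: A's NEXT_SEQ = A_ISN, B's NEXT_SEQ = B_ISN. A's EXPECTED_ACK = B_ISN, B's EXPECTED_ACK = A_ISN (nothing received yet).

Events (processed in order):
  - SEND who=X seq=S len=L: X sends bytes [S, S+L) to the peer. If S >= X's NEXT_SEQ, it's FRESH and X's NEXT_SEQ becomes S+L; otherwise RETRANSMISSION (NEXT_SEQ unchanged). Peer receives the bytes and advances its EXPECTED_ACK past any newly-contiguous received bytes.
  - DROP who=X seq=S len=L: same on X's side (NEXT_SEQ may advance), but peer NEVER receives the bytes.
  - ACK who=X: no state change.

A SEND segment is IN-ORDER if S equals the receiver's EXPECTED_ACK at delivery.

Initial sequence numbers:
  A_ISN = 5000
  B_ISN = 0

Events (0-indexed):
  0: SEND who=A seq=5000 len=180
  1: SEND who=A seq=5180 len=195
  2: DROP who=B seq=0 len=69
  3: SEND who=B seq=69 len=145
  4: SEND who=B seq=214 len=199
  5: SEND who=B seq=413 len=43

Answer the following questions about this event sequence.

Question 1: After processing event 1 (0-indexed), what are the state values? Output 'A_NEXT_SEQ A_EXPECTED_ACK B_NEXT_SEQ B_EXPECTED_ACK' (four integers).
After event 0: A_seq=5180 A_ack=0 B_seq=0 B_ack=5180
After event 1: A_seq=5375 A_ack=0 B_seq=0 B_ack=5375

5375 0 0 5375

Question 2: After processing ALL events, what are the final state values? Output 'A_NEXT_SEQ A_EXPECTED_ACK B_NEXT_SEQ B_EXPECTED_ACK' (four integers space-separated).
Answer: 5375 0 456 5375

Derivation:
After event 0: A_seq=5180 A_ack=0 B_seq=0 B_ack=5180
After event 1: A_seq=5375 A_ack=0 B_seq=0 B_ack=5375
After event 2: A_seq=5375 A_ack=0 B_seq=69 B_ack=5375
After event 3: A_seq=5375 A_ack=0 B_seq=214 B_ack=5375
After event 4: A_seq=5375 A_ack=0 B_seq=413 B_ack=5375
After event 5: A_seq=5375 A_ack=0 B_seq=456 B_ack=5375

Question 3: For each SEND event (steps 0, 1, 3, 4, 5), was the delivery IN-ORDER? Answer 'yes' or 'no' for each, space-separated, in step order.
Answer: yes yes no no no

Derivation:
Step 0: SEND seq=5000 -> in-order
Step 1: SEND seq=5180 -> in-order
Step 3: SEND seq=69 -> out-of-order
Step 4: SEND seq=214 -> out-of-order
Step 5: SEND seq=413 -> out-of-order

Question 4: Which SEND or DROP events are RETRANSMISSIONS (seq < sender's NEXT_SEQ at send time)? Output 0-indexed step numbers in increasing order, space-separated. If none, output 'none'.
Answer: none

Derivation:
Step 0: SEND seq=5000 -> fresh
Step 1: SEND seq=5180 -> fresh
Step 2: DROP seq=0 -> fresh
Step 3: SEND seq=69 -> fresh
Step 4: SEND seq=214 -> fresh
Step 5: SEND seq=413 -> fresh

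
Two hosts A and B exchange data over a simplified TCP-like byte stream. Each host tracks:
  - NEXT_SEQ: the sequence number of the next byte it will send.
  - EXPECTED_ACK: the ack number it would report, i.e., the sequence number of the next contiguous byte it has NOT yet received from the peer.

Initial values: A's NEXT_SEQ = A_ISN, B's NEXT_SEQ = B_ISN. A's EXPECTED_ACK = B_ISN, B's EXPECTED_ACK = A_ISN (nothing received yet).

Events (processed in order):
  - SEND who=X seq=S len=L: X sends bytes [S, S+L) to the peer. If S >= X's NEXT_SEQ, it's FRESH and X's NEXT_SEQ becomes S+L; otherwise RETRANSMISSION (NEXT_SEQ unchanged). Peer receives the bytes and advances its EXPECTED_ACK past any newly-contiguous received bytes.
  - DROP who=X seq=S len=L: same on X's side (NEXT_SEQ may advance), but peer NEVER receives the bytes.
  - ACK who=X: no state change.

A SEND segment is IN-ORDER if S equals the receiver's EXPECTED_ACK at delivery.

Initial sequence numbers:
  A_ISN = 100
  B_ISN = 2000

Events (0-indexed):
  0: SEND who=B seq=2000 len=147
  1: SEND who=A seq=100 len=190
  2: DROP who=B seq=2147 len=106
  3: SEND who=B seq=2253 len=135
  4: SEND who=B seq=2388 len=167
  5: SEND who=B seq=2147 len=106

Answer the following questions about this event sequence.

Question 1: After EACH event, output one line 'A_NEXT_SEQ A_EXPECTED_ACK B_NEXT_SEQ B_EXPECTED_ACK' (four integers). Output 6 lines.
100 2147 2147 100
290 2147 2147 290
290 2147 2253 290
290 2147 2388 290
290 2147 2555 290
290 2555 2555 290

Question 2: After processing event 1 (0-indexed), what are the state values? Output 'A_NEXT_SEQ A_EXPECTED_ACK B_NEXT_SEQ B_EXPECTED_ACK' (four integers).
After event 0: A_seq=100 A_ack=2147 B_seq=2147 B_ack=100
After event 1: A_seq=290 A_ack=2147 B_seq=2147 B_ack=290

290 2147 2147 290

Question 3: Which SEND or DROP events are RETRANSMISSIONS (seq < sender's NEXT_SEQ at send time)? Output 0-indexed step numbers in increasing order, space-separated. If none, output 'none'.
Step 0: SEND seq=2000 -> fresh
Step 1: SEND seq=100 -> fresh
Step 2: DROP seq=2147 -> fresh
Step 3: SEND seq=2253 -> fresh
Step 4: SEND seq=2388 -> fresh
Step 5: SEND seq=2147 -> retransmit

Answer: 5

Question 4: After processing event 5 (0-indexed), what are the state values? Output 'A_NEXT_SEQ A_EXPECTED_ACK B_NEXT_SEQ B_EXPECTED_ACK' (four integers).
After event 0: A_seq=100 A_ack=2147 B_seq=2147 B_ack=100
After event 1: A_seq=290 A_ack=2147 B_seq=2147 B_ack=290
After event 2: A_seq=290 A_ack=2147 B_seq=2253 B_ack=290
After event 3: A_seq=290 A_ack=2147 B_seq=2388 B_ack=290
After event 4: A_seq=290 A_ack=2147 B_seq=2555 B_ack=290
After event 5: A_seq=290 A_ack=2555 B_seq=2555 B_ack=290

290 2555 2555 290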